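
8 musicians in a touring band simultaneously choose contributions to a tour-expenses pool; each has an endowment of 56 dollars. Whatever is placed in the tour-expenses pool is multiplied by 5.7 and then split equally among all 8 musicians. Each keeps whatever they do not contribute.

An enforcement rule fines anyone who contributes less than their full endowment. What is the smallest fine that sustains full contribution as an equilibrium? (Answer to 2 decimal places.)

16.10 dollars

Given the others contribute fully, the best deviation is to contribute 0 (any partial contribution still incurs the fine and gives up units whose private return 0.7125 is below 1).
Deviating from 56 to 0 saves 56 dollars but forfeits the deviator's share of the drop in the tour-expenses pool: 5.7/8 × 56 = 39.90.
So the deviation gain is 56 − 39.90 = 16.10, and the fine must be at least 16.10 dollars to wipe it out.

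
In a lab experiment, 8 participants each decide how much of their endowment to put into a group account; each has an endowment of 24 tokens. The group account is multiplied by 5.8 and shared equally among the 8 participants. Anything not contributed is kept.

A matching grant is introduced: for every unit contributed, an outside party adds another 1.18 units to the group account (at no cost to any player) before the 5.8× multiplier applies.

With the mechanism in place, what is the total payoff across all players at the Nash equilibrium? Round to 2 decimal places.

With the mechanism, a contributed unit returns 5.8 × 2.18 / 8 = 1.5805 per unit of net cost to the contributor — now above 1 — so contributing fully is weakly dominant for every player.
At the Nash equilibrium everyone contributes 24. Group total payoff = 5.8 × 2.18 × 192 = 2427.65.

2427.65 tokens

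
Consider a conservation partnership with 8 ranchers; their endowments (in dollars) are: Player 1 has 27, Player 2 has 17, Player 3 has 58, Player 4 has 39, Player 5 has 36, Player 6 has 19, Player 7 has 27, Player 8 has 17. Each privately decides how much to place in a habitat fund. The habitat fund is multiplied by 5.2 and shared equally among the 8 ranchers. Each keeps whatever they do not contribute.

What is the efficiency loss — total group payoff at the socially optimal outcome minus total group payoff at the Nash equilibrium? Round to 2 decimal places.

1008.00 dollars

The private return per contributed unit is 5.2/8 = 0.6500 < 1 for every player regardless of endowment, so the Nash equilibrium is zero contribution and the group total is Σ E_j = 27 + 17 + 58 + 39 + 36 + 19 + 27 + 17 = 240.
Each contributed unit returns 5.200 to the group, so the social optimum is full contribution by everyone: group total = 5.200 × 240 = 1248.00.
Efficiency loss = (5.200 − 1) × 240 = 1008.00.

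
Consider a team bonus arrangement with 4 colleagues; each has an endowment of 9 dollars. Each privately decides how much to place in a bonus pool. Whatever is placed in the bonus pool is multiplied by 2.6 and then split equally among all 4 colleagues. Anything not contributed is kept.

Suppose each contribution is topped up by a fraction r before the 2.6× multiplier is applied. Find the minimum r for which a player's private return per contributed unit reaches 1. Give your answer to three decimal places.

0.538

With matching at rate r, one contributed unit becomes (1 + r) in the bonus pool and returns 2.6 × (1 + r) / 4 to the contributor.
Setting this equal to 1: 1 + r = 4/2.6 = 1.5385.
So the minimum matching rate is r = 1.5385 − 1 = 0.538.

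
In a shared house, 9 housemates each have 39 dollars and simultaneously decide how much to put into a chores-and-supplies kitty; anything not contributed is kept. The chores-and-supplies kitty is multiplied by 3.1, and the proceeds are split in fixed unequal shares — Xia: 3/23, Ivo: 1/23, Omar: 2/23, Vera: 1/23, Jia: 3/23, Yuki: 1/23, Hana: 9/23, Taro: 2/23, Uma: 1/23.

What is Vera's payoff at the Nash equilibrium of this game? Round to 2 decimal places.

44.26 dollars

For player j, contributing a unit is worthwhile iff 3.1 × (j's share) ≥ 1, i.e. iff j's share is at least 0.3226.
Hana alone (share 9/23) is above the threshold, contributing 39; the remaining 8 contribute 0. Total contributed: 39.
Vera keeps 39 and receives 3.1 × 39 × 1/23 = 5.26 from the chores-and-supplies kitty, for a payoff of 44.26.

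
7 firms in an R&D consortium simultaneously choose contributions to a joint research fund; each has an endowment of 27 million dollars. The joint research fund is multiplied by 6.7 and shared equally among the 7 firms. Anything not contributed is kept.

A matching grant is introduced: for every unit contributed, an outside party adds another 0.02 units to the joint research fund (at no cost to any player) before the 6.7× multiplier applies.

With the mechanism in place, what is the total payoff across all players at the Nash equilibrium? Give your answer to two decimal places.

189.00 million dollars

The effective private return is 6.7 × 1.02 / 7 = 0.9763, which is still under 1, so the mechanism doesn't change anyone's dominant strategy: zero contribution.
At the Nash equilibrium no one contributes; group total payoff = 7 × 27 = 189.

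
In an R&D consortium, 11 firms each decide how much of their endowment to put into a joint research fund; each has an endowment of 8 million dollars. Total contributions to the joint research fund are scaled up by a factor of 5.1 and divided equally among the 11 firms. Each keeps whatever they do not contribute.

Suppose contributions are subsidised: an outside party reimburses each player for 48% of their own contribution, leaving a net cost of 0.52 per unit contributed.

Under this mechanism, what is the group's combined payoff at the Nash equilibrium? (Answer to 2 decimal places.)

Even with the mechanism, each unit contributed returns only (5.1/11) / 0.52 = 0.8916 per unit of net cost, so contributing nothing is still dominant.
Everyone keeps their endowment and the group total is 11 × 8 = 88.

88.00 million dollars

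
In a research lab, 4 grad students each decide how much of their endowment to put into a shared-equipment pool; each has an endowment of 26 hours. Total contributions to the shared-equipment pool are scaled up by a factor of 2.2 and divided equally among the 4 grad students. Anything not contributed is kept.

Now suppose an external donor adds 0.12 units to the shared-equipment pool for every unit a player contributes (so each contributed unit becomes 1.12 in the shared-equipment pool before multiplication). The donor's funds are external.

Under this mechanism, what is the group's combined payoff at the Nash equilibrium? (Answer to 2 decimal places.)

With the mechanism, a contributed unit returns 2.2 × 1.12 / 4 = 0.6160 per unit of net cost — still below 1 — so contributing 0 remains dominant for every player.
Everyone keeps their endowment and the group total is 4 × 26 = 104.

104.00 hours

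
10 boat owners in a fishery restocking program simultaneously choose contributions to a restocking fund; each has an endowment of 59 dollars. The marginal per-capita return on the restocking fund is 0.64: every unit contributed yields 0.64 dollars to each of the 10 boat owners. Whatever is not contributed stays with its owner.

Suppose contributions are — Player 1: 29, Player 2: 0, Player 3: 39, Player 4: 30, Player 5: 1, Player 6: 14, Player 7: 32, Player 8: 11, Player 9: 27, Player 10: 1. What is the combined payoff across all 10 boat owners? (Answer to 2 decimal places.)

Total contributed: 29 + 0 + 39 + 30 + 1 + 14 + 32 + 11 + 27 + 1 = 184; total kept: 10 × 59 − 184 = 406.
The restocking fund pays out 0.64 × 10 × 184 = 1177.60 in aggregate.
Group total = 406 + 1177.60 = 1583.60.

1583.60 dollars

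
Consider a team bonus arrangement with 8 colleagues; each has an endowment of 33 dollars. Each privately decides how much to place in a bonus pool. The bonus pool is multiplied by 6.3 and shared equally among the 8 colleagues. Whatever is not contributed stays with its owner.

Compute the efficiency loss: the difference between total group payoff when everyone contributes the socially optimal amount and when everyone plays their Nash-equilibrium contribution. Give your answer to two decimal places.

Each contributed unit returns 6.3/8 = 0.7875 to its contributor — below 1 — so contributing 0 is dominant for every player. At the Nash equilibrium everyone keeps their 33, and the group total is 8 × 33 = 264.
Each contributed unit returns 6.300 to the group as a whole (0.7875 to each of 8 players), which exceeds 1, so the social optimum is full contribution: group total = 6.300 × 264 = 1663.20.
Efficiency loss = 1663.20 − 264 = 1399.20.

1399.20 dollars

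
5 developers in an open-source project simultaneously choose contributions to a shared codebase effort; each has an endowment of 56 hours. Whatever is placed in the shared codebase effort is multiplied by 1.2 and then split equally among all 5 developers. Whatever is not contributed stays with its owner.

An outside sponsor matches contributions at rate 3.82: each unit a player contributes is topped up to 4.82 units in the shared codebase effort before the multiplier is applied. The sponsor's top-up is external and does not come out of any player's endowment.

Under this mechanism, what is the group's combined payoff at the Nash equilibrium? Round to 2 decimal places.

1619.52 hours

With the mechanism, a contributed unit returns 1.2 × 4.82 / 5 = 1.1568 per unit of net cost to the contributor — now above 1 — so contributing fully is weakly dominant for every player.
At the Nash equilibrium everyone contributes 56. Group total payoff = 1.2 × 4.82 × 280 = 1619.52.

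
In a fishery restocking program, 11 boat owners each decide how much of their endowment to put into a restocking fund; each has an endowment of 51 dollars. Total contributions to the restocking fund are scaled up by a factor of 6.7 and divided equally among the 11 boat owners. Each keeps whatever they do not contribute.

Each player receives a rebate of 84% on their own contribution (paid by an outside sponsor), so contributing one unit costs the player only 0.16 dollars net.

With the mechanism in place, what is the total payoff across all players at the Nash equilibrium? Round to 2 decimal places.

Under the mechanism each unit contributed yields (6.7/11) / 0.16 = 3.8068 back to its contributor per unit of net cost, which exceeds 1, making full contribution the dominant choice for everyone.
At the Nash equilibrium everyone contributes 51. Group total payoff = 11 × (51 × 0.84 + 6.7 × 51) = 4229.94.

4229.94 dollars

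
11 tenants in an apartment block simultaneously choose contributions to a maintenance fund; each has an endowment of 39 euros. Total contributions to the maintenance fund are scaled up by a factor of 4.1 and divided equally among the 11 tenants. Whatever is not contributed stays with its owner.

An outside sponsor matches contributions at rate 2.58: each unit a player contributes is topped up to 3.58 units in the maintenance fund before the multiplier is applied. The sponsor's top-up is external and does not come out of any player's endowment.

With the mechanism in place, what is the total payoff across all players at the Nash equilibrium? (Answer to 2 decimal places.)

6296.86 euros

The effective private return per unit is now 4.1 × 3.58 / 11 = 1.3344 > 1, so every player's dominant strategy flips to full contribution.
At the Nash equilibrium everyone contributes 39. Group total payoff = 4.1 × 3.58 × 429 = 6296.86.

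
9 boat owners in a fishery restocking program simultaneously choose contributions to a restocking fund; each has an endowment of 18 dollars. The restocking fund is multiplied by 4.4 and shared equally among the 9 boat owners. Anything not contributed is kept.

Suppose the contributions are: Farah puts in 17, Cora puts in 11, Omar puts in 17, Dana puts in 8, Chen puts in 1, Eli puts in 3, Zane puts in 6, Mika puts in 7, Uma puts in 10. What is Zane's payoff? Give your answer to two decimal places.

Total contributed: 17 + 11 + 17 + 8 + 1 + 3 + 6 + 7 + 10 = 80.
Each receives 4.4 × 80 / 9 = 39.11 from the restocking fund.
Zane keeps 18 − 6 = 12, so Zane's payoff is 12 + 39.11 = 51.11.

51.11 dollars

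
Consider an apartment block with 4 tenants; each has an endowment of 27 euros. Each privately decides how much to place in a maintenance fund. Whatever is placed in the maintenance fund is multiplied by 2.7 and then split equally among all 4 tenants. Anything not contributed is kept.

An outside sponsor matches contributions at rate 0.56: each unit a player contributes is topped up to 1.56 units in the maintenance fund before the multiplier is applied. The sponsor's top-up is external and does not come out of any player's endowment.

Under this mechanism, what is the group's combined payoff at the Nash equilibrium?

Under the mechanism each unit contributed yields 2.7 × 1.56 / 4 = 1.0530 back to its contributor per unit of net cost, which exceeds 1, making full contribution the dominant choice for everyone.
So the Nash equilibrium is full contribution by all 4; the group earns 2.7 × 1.56 × 108 = 454.90.

454.90 euros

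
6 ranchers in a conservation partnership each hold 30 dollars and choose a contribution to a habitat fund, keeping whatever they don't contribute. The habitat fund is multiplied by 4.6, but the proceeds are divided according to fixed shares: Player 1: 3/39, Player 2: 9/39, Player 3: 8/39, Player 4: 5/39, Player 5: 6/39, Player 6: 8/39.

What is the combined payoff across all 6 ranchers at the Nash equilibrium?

Each unit j contributes comes back to j as 4.6 × (j's share), so j prefers to contribute only if that share exceeds 1/4.6 = 0.2174; otherwise keeping the unit dominates.
The only share above 0.2174 is Player 2's 9/39, contributing 30; the remaining 5 contribute 0. Total contributed: 30.
The habitat fund pays out 4.6 × 30 = 138.00 in total (split across the unequal shares, but the aggregate is all that matters for the group sum).
The 5 free-riders keep 30 each, adding 150. Group total = 150 + 138.00 = 288.00.

288.00 dollars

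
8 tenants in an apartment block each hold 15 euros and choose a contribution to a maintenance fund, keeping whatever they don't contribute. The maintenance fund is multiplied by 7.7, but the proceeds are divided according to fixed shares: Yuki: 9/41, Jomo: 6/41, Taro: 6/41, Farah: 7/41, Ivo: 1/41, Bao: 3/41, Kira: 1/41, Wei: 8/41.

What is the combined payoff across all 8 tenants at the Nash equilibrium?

Each unit j contributes comes back to j as 7.7 × (j's share), so j prefers to contribute only if that share exceeds 1/7.7 = 0.1299; otherwise keeping the unit dominates.
Yuki, Jomo, Taro, Farah and Wei are above the threshold, contributing 15 each; the remaining 3 contribute 0. Total contributed: 75.
The maintenance fund pays out 7.7 × 75 = 577.50 in total (split across the unequal shares, but the aggregate is all that matters for the group sum).
The 3 free-riders keep 15 each, adding 45. Group total = 45 + 577.50 = 622.50.

622.50 euros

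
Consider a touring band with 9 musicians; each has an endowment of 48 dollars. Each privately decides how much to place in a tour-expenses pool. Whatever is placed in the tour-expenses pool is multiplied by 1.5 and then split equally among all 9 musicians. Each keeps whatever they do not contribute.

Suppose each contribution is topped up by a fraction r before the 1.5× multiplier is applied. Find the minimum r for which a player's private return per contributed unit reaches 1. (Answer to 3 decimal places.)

5.000

With matching at rate r, one contributed unit becomes (1 + r) in the tour-expenses pool and returns 1.5 × (1 + r) / 9 to the contributor.
Setting this equal to 1: 1 + r = 9/1.5 = 6.0000.
So the minimum matching rate is r = 6.0000 − 1 = 5.000.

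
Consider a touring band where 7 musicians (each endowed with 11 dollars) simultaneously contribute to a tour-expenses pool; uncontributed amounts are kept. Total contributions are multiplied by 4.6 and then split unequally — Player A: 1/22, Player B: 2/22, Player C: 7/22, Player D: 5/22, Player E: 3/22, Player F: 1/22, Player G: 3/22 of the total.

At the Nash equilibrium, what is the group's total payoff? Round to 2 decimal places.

156.20 dollars

For player j, contributing a unit is worthwhile iff 4.6 × (j's share) ≥ 1, i.e. iff j's share is at least 0.2174.
Player C and Player D are above the threshold, contributing 11 each; the remaining 5 contribute 0. Total contributed: 22.
The tour-expenses pool pays out 4.6 × 22 = 101.20 in total (split across the unequal shares, but the aggregate is all that matters for the group sum).
The 5 free-riders keep 11 each, adding 55. Group total = 55 + 101.20 = 156.20.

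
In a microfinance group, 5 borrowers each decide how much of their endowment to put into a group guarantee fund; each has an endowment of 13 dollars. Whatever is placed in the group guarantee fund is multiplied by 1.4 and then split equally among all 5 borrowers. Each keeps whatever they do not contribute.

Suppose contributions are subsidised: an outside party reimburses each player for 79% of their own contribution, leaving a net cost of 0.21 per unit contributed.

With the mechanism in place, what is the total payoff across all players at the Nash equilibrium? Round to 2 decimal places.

The effective private return per unit is now (1.4/5) / 0.21 = 1.3333 > 1, so every player's dominant strategy flips to full contribution.
So the Nash equilibrium is full contribution by all 5; the group earns 5 × (13 × 0.79 + 1.4 × 13) = 142.35.

142.35 dollars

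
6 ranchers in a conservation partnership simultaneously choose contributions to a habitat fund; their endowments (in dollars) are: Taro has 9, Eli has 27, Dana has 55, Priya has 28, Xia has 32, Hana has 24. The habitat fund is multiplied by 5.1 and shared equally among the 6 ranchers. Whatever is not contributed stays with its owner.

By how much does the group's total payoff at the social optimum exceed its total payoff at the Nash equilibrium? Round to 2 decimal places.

717.50 dollars

The private return per contributed unit is 5.1/6 = 0.8500 < 1 for every player regardless of endowment, so the Nash equilibrium is zero contribution and the group total is Σ E_j = 9 + 27 + 55 + 28 + 32 + 24 = 175.
Each contributed unit returns 5.100 to the group, so the social optimum is full contribution by everyone: group total = 5.100 × 175 = 892.50.
Efficiency loss = (5.100 − 1) × 175 = 717.50.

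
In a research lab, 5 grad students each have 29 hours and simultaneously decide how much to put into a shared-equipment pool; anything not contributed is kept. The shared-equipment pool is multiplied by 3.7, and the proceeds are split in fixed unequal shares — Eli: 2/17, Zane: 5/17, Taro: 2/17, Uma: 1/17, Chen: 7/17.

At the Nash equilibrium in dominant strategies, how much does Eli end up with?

For player j, contributing a unit is worthwhile iff 3.7 × (j's share) ≥ 1, i.e. iff j's share is at least 0.2703.
Zane and Chen are above the threshold, contributing 29 each; the remaining 3 contribute 0. Total contributed: 58.
Eli keeps 29 and receives 3.7 × 58 × 2/17 = 25.25 from the shared-equipment pool, for a payoff of 54.25.

54.25 hours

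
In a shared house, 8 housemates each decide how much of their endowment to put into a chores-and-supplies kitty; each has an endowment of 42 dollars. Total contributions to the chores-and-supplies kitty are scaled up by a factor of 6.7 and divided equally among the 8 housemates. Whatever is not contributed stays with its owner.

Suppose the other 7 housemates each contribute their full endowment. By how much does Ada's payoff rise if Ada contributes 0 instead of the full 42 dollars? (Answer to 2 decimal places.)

Switching from a contribution of 42 to 0 lets Ada keep an extra 42 dollars, but lowers the chores-and-supplies kitty by 42, which costs Ada their own share of that drop: 6.7/8 × 42 = 35.17.
Net gain = 42 − 35.17 = 6.83. The private return per contributed unit (0.8375) is below 1, so free-riding is indeed the best response regardless of what the others do.

6.83 dollars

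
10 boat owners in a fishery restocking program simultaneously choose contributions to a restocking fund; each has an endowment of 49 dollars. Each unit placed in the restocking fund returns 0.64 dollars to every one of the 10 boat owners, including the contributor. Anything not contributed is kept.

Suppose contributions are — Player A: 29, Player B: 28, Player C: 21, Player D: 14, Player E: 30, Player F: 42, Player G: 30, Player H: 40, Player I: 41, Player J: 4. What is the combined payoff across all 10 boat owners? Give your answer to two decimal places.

Total contributed: 29 + 28 + 21 + 14 + 30 + 42 + 30 + 40 + 41 + 4 = 279; total kept: 10 × 49 − 279 = 211.
The restocking fund pays out 0.64 × 10 × 279 = 1785.60 in aggregate.
Group total = 211 + 1785.60 = 1996.60.

1996.60 dollars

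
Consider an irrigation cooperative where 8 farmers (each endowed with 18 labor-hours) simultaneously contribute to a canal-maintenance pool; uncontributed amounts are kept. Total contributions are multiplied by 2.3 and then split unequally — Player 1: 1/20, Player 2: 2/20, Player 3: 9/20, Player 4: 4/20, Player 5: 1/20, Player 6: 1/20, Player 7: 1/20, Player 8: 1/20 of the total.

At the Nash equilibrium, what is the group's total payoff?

For player j, contributing a unit is worthwhile iff 2.3 × (j's share) ≥ 1, i.e. iff j's share is at least 0.4348.
The only share above 0.4348 is Player 3's 9/20, contributing 18; the remaining 7 contribute 0. Total contributed: 18.
The canal-maintenance pool pays out 2.3 × 18 = 41.40 in total (split across the unequal shares, but the aggregate is all that matters for the group sum).
The 7 free-riders keep 18 each, adding 126. Group total = 126 + 41.40 = 167.40.

167.40 labor-hours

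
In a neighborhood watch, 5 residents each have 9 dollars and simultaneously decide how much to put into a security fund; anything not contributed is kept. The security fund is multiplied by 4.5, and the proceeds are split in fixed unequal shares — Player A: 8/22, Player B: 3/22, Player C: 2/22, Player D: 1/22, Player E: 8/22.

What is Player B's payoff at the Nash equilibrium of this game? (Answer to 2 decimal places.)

20.05 dollars

For player j, contributing a unit is worthwhile iff 4.5 × (j's share) ≥ 1, i.e. iff j's share is at least 0.2222.
Player A and Player E clear that bar, contributing 9 each; the remaining 3 contribute 0. Total contributed: 18.
Player B keeps 9 and receives 4.5 × 18 × 3/22 = 11.05 from the security fund, for a payoff of 20.05.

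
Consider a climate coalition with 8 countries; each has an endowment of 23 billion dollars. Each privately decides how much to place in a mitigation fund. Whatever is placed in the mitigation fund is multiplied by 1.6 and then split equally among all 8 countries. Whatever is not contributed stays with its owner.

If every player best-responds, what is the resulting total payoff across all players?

Each contributed unit returns 1.6/8 = 0.2000 to its contributor — below 1 — so contributing 0 is dominant for every player. At the Nash equilibrium everyone keeps their 23, and the group total is 8 × 23 = 184.

184.00 billion dollars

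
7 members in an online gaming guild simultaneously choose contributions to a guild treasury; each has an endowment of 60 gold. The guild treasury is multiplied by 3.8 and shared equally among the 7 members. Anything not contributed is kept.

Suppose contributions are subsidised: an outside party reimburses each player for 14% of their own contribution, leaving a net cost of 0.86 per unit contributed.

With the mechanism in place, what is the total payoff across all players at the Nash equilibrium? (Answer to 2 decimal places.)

420.00 gold

With the mechanism, a contributed unit returns (3.8/7) / 0.86 = 0.6312 per unit of net cost — still below 1 — so contributing 0 remains dominant for every player.
Everyone keeps their endowment and the group total is 7 × 60 = 420.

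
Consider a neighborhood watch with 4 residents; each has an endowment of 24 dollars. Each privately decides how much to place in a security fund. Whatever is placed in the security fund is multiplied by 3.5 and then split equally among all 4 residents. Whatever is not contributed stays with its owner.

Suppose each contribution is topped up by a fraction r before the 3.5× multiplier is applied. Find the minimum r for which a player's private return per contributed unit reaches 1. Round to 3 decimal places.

0.143

With matching at rate r, one contributed unit becomes (1 + r) in the security fund and returns 3.5 × (1 + r) / 4 to the contributor.
Setting this equal to 1: 1 + r = 4/3.5 = 1.1429.
So the minimum matching rate is r = 1.1429 − 1 = 0.143.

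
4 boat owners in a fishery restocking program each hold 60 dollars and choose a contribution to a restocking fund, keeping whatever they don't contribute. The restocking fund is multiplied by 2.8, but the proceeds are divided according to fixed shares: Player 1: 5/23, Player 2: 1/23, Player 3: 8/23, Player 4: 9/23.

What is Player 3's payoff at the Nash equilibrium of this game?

Player j's private return per contributed unit is 2.8 × (j's share). Contributing is weakly dominant for j when that share is at least 1/2.8 = 0.3571, and contributing 0 is dominant otherwise.
Player 4 alone (share 9/23) is above the threshold, contributing 60; the remaining 3 contribute 0. Total contributed: 60.
Player 3 keeps 60 and receives 2.8 × 60 × 8/23 = 58.43 from the restocking fund, for a payoff of 118.43.

118.43 dollars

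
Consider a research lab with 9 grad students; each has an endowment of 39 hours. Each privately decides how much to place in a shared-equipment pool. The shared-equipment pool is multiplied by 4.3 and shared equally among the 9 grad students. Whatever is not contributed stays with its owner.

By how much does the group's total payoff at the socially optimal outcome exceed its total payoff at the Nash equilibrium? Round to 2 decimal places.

1158.30 hours

Each contributed unit returns 4.3/9 = 0.4778 to its contributor — below 1 — so contributing 0 is dominant for every player. At the Nash equilibrium everyone keeps their 39, and the group total is 9 × 39 = 351.
Each contributed unit returns 4.300 to the group as a whole (0.4778 to each of 9 players), which exceeds 1, so the social optimum is full contribution: group total = 4.300 × 351 = 1509.30.
Efficiency loss = 1509.30 − 351 = 1158.30.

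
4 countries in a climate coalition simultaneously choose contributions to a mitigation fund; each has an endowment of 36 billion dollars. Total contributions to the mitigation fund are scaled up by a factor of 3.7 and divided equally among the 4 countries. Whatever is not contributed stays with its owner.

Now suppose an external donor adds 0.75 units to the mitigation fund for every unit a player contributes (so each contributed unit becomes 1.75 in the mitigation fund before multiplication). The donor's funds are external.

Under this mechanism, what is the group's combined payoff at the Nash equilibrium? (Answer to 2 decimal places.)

Under the mechanism each unit contributed yields 3.7 × 1.75 / 4 = 1.6188 back to its contributor per unit of net cost, which exceeds 1, making full contribution the dominant choice for everyone.
So the Nash equilibrium is full contribution by all 4; the group earns 3.7 × 1.75 × 144 = 932.40.

932.40 billion dollars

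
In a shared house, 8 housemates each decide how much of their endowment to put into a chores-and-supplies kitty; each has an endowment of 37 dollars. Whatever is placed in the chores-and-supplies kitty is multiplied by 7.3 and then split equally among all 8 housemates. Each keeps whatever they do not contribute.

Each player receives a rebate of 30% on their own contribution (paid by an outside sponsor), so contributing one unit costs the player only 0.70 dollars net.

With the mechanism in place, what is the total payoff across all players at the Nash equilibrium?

2249.60 dollars

With the mechanism, a contributed unit returns (7.3/8) / 0.70 = 1.3036 per unit of net cost to the contributor — now above 1 — so contributing fully is weakly dominant for every player.
So the Nash equilibrium is full contribution by all 8; the group earns 8 × (37 × 0.30 + 7.3 × 37) = 2249.60.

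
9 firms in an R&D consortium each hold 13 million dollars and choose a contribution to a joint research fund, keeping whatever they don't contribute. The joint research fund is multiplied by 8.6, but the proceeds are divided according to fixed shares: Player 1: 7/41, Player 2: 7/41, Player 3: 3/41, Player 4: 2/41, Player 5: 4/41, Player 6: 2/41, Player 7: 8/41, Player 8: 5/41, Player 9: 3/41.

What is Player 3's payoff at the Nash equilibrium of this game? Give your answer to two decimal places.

45.72 million dollars

Player j's private return per contributed unit is 8.6 × (j's share). Contributing is weakly dominant for j when that share is at least 1/8.6 = 0.1163, and contributing 0 is dominant otherwise.
Player 1, Player 2, Player 7 and Player 8 are above the threshold, contributing 13 each; the remaining 5 contribute 0. Total contributed: 52.
Player 3 keeps 13 and receives 8.6 × 52 × 3/41 = 32.72 from the joint research fund, for a payoff of 45.72.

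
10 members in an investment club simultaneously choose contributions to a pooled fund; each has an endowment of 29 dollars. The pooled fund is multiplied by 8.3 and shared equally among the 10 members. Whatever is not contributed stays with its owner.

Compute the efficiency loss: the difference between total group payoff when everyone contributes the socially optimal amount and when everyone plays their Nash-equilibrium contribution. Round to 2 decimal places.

Each contributed unit returns 8.3/10 = 0.8300 to its contributor — below 1 — so contributing 0 is dominant for every player. At the Nash equilibrium everyone keeps their 29, and the group total is 10 × 29 = 290.
Each contributed unit returns 8.300 to the group as a whole (0.8300 to each of 10 players), which exceeds 1, so the social optimum is full contribution: group total = 8.300 × 290 = 2407.00.
Efficiency loss = 2407.00 − 290 = 2117.00.

2117.00 dollars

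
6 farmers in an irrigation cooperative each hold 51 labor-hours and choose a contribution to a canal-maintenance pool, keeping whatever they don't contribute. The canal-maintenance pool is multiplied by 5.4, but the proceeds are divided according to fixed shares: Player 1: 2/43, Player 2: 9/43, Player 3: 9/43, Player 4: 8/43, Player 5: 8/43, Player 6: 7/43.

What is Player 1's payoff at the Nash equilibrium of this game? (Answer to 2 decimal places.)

102.24 labor-hours

A player with share s gets back 5.4·s per unit contributed, so full contribution is dominant for anyone with s > 1/5.4 = 0.1852 and zero contribution is dominant for anyone below.
The shares above 0.1852 belong to Player 2, Player 3, Player 4 and Player 5, contributing 51 each; the remaining 2 contribute 0. Total contributed: 204.
Player 1 keeps 51 and receives 5.4 × 204 × 2/43 = 51.24 from the canal-maintenance pool, for a payoff of 102.24.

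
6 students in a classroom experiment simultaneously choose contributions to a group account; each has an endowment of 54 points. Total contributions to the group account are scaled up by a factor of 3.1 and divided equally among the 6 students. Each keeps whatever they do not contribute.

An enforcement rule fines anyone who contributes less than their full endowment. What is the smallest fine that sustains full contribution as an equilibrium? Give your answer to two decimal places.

26.10 points

Given the others contribute fully, the best deviation is to contribute 0 (any partial contribution still incurs the fine and gives up units whose private return 0.5167 is below 1).
Deviating from 54 to 0 saves 54 points but forfeits the deviator's share of the drop in the group account: 3.1/6 × 54 = 27.90.
So the deviation gain is 54 − 27.90 = 26.10, and the fine must be at least 26.10 points to wipe it out.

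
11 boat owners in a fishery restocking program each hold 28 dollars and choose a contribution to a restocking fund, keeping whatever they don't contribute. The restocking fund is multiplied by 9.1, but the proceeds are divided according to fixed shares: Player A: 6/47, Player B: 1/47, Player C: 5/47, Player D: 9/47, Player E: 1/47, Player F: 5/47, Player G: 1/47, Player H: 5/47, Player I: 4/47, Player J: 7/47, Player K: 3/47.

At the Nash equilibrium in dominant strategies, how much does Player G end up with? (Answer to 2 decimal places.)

Each unit j contributes comes back to j as 9.1 × (j's share), so j prefers to contribute only if that share exceeds 1/9.1 = 0.1099; otherwise keeping the unit dominates.
The shares above 0.1099 belong to Player A, Player D and Player J, contributing 28 each; the remaining 8 contribute 0. Total contributed: 84.
Player G keeps 28 and receives 9.1 × 84 × 1/47 = 16.26 from the restocking fund, for a payoff of 44.26.

44.26 dollars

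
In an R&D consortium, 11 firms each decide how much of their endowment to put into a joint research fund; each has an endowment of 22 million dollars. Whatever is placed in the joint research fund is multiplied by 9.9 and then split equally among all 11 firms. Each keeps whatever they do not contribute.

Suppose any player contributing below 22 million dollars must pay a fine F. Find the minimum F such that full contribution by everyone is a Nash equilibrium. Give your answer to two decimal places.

2.20 million dollars

Given the others contribute fully, the best deviation is to contribute 0 (any partial contribution still incurs the fine and gives up units whose private return 0.9000 is below 1).
Deviating from 22 to 0 saves 22 million dollars but forfeits the deviator's share of the drop in the joint research fund: 9.9/11 × 22 = 19.80.
So the deviation gain is 22 − 19.80 = 2.20, and the fine must be at least 2.20 million dollars to wipe it out.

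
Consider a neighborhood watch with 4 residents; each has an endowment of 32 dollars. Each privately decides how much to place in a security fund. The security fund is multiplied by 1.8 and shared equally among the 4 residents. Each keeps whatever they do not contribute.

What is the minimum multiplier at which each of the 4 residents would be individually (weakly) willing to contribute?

A contributed unit returns (multiplier)/4 to its contributor.
This reaches 1 exactly when the multiplier is 4.

4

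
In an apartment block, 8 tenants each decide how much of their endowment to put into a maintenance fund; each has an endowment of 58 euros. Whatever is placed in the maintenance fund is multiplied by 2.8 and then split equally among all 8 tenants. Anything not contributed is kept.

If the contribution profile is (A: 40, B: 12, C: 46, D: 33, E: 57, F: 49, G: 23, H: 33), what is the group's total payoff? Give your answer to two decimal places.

991.40 euros

Total contributed: 40 + 12 + 46 + 33 + 57 + 49 + 23 + 33 = 293; total kept: 8 × 58 − 293 = 171.
The maintenance fund pays out 2.8 × 293 = 820.40 in aggregate.
Group total = 171 + 820.40 = 991.40.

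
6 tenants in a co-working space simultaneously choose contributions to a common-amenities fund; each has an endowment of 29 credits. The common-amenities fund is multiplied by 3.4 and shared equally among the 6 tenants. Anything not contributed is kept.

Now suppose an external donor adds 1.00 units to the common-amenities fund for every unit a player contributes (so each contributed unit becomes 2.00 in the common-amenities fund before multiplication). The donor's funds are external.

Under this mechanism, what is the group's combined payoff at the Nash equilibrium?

Under the mechanism each unit contributed yields 3.4 × 2.00 / 6 = 1.1333 back to its contributor per unit of net cost, which exceeds 1, making full contribution the dominant choice for everyone.
At the Nash equilibrium everyone contributes 29. Group total payoff = 3.4 × 2.00 × 174 = 1183.20.

1183.20 credits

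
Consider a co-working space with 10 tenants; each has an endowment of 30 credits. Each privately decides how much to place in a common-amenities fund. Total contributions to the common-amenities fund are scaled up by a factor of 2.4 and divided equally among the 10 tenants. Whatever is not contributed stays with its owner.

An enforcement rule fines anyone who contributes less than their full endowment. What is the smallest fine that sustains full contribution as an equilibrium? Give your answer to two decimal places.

22.80 credits

Given the others contribute fully, the best deviation is to contribute 0 (any partial contribution still incurs the fine and gives up units whose private return 0.2400 is below 1).
Deviating from 30 to 0 saves 30 credits but forfeits the deviator's share of the drop in the common-amenities fund: 2.4/10 × 30 = 7.20.
So the deviation gain is 30 − 7.20 = 22.80, and the fine must be at least 22.80 credits to wipe it out.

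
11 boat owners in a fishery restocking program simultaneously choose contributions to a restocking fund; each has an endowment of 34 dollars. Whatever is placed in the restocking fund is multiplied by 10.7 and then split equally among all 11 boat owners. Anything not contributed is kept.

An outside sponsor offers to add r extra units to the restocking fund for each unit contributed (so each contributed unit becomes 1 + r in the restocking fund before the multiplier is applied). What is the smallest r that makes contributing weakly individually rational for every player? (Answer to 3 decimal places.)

0.028

With matching at rate r, one contributed unit becomes (1 + r) in the restocking fund and returns 10.7 × (1 + r) / 11 to the contributor.
Setting this equal to 1: 1 + r = 11/10.7 = 1.0280.
So the minimum matching rate is r = 1.0280 − 1 = 0.028.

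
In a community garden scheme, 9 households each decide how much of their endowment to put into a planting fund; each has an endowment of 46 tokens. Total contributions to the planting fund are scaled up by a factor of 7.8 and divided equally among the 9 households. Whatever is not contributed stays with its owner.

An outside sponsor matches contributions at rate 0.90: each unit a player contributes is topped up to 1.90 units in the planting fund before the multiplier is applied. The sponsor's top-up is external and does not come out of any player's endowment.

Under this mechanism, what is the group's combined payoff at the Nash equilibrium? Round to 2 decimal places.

6135.48 tokens

With the mechanism, a contributed unit returns 7.8 × 1.90 / 9 = 1.6467 per unit of net cost to the contributor — now above 1 — so contributing fully is weakly dominant for every player.
So the Nash equilibrium is full contribution by all 9; the group earns 7.8 × 1.90 × 414 = 6135.48.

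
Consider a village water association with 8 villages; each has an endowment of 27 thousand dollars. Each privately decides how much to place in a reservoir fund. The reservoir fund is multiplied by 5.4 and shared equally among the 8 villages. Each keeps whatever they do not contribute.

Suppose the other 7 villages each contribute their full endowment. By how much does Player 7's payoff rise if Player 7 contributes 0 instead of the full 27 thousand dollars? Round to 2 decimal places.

8.78 thousand dollars

Switching from a contribution of 27 to 0 lets Player 7 keep an extra 27 thousand dollars, but lowers the reservoir fund by 27, which costs Player 7 their own share of that drop: 5.4/8 × 27 = 18.22.
Net gain = 27 − 18.22 = 8.78. The private return per contributed unit (0.6750) is below 1, so free-riding is indeed the best response regardless of what the others do.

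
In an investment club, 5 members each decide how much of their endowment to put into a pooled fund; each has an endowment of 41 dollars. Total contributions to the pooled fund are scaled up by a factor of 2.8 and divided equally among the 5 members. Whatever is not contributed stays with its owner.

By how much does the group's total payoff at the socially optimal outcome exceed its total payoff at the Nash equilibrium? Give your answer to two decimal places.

Each contributed unit returns 2.8/5 = 0.5600 to its contributor — below 1 — so contributing 0 is dominant for every player. At the Nash equilibrium everyone keeps their 41, and the group total is 5 × 41 = 205.
Each contributed unit returns 2.800 to the group as a whole (0.5600 to each of 5 players), which exceeds 1, so the social optimum is full contribution: group total = 2.800 × 205 = 574.00.
Efficiency loss = 574.00 − 205 = 369.00.

369.00 dollars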